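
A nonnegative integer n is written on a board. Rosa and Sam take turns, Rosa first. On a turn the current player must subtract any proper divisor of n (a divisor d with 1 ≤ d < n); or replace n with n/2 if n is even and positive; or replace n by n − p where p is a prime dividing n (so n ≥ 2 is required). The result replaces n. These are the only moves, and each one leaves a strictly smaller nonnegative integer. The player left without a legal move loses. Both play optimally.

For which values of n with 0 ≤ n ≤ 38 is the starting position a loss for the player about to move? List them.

0, 1, 4, 9, 14, 20, 26, 32, 35, 38

Classify positions by backward induction: terminal positions (no move available) are L. From any other position, the mover wins iff some move reaches an L.
n=0: no move → L
n=1: no move → L
n=2: →0(L), so W
n=3: →0(L), so W
n=4: →2(W), 3(W) — all W, so L
n=5: →0(L), so W
n=6: →4(L), so W
n=7: →0(L), so W
n=8: →4(L), so W
n=9: →6(W), 8(W) — all W, so L
n=10: →9(L), so W
n=11: →0(L), so W
n=12: →9(L), so W
n=13: →0(L), so W
n=14: →7(W), 12(W), 13(W) — all W, so L
n=15: →14(L), so W
n=16: →14(L), so W
n=17: →0(L), so W
n=18: →9(L), so W
n=19: →0(L), so W
n=20: →10(W), 15(W), 16(W), 18(W), 19(W) — all W, so L
n=21: →14(L), so W
n=22: →20(L), so W
n=23: →0(L), so W
n=24: →20(L), so W
n=25: →20(L), so W
n=26: →13(W), 24(W), 25(W) — all W, so L
n=27: →26(L), so W
n=28: →14(L), so W
n=29: →0(L), so W
n=30: →20(L), so W
n=31: →0(L), so W
n=32: →16(W), 24(W), 28(W), 30(W), 31(W) — all W, so L
n=33: →32(L), so W
n=34: →32(L), so W
n=35: →28(W), 30(W), 34(W) — all W, so L
n=36: →32(L), so W
n=37: →0(L), so W
n=38: →19(W), 36(W), 37(W) — all W, so L
Reading off the rows marked L gives the requested list; there are 10 such values of n.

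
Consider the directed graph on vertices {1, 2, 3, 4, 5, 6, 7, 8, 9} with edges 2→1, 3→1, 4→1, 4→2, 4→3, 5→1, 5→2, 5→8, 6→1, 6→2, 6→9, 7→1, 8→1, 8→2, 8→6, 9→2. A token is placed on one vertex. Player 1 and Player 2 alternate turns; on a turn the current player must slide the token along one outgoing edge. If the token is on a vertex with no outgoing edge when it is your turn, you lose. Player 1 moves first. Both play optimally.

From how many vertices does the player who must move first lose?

2

Positions with no move are L. A position that does have a move is losing for the player to move precisely when every available move leads to a winning position for the opponent. Fill in the labels:
Every edge goes from a vertex to one that appears earlier in the order 1, 3, 2, 4, 9, 6, 8, 7, 5, so processing vertices in that order labels each vertex after all of its successors.
1: no outgoing edge → L
3: reaches L-position 1 → W
2: reaches L-position 1 → W
4: reaches L-position 1 → W
9: only reaches 2(W), which is W → L
6: reaches L-position 9 → W
8: reaches L-position 1 → W
7: reaches L-position 1 → W
5: reaches L-position 1 → W
The L vertices are 1, 9; that is 2 in all.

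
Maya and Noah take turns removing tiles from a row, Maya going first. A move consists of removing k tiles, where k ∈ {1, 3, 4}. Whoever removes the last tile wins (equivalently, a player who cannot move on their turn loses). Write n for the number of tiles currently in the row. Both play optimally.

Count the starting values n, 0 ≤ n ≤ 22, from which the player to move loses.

Positions with no move are L. A position that does have a move is losing for the player to move precisely when every available move leads to a winning position for the opponent. Fill in the labels:
n=0: no move → L
n=1: reaches L-position 0 → W
n=2: only reaches 1(W), which is W → L
n=3: reaches L-position 2 → W
n=4: reaches L-position 0 → W
n=5: reaches L-position 2 → W
n=6: reaches L-position 2 → W
n=7: only reaches 6(W), 4(W), 3(W), all W → L
n=8: reaches L-position 7 → W
n=9: only reaches 8(W), 6(W), 5(W), all W → L
n=10: reaches L-position 9 → W
n=11: reaches L-position 7 → W
n=12: reaches L-position 9 → W
n=13: reaches L-position 9 → W
n=14: only reaches 13(W), 11(W), 10(W), all W → L
n=15: reaches L-position 14 → W
n=16: only reaches 15(W), 13(W), 12(W), all W → L
n=17: reaches L-position 16 → W
n=18: reaches L-position 14 → W
n=19: reaches L-position 16 → W
n=20: reaches L-position 16 → W
n=21: only reaches 20(W), 18(W), 17(W), all W → L
n=22: reaches L-position 21 → W
L entries with 0 ≤ n ≤ 22: n = 0, 2, 7, 9, 14, 16, 21; that makes 7.

7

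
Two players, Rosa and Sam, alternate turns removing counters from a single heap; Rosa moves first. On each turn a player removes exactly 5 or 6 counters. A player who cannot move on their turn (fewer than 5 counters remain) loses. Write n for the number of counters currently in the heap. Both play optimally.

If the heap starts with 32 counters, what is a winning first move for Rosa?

Remove 6, leaving 26.

Compute win/loss labels from the base case upward. A position with no move is L. Any other position is W if it can reach an L in one move, else L.
n=0: no move → L
n=1: no move → L
n=2: no move → L
n=3: no move → L
n=4: no move → L
n=5: reaches L-position 0 → W
n=6: reaches L-position 1 → W
n=7: reaches L-position 2 → W
n=8: reaches L-position 3 → W
n=9: reaches L-position 4 → W
n=10: reaches L-position 4 → W
n=11: only reaches 6(W), 5(W), all W → L
n=12: only reaches 7(W), 6(W), all W → L
n=13: only reaches 8(W), 7(W), all W → L
n=14: only reaches 9(W), 8(W), all W → L
n=15: only reaches 10(W), 9(W), all W → L
n=16: reaches L-position 11 → W
n=17: reaches L-position 12 → W
n=18: reaches L-position 13 → W
n=19: reaches L-position 14 → W
n=20: reaches L-position 15 → W
n=21: reaches L-position 15 → W
n=22: only reaches 17(W), 16(W), all W → L
n=23: only reaches 18(W), 17(W), all W → L
n=24: only reaches 19(W), 18(W), all W → L
n=25: only reaches 20(W), 19(W), all W → L
n=26: only reaches 21(W), 20(W), all W → L
n=27: reaches L-position 22 → W
n=28: reaches L-position 23 → W
n=29: reaches L-position 24 → W
n=30: reaches L-position 25 → W
n=31: reaches L-position 26 → W
n=32: reaches L-position 26 → W
From 32, the L positions reachable in one move are: 26.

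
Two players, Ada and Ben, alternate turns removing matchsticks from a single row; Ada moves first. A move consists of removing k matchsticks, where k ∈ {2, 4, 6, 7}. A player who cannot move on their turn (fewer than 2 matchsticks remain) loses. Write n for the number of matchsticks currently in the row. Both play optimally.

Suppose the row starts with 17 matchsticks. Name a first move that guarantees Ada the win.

Remove 7, leaving 10.

Positions with no move are L. A position that does have a move is losing for the player to move precisely when every available move leads to a winning position for the opponent. Fill in the labels:
n=0: no move → L
n=1: no move → L
n=2: can move to 0, which is L ⇒ W
n=3: can move to 1, which is L ⇒ W
n=4: can move to 0, which is L ⇒ W
n=5: can move to 1, which is L ⇒ W
n=6: can move to 0, which is L ⇒ W
n=7: can move to 1, which is L ⇒ W
n=8: can move to 1, which is L ⇒ W
n=9: moves to 7(W), 5(W), 3(W), 2(W); every one is W ⇒ L
n=10: moves to 8(W), 6(W), 4(W), 3(W); every one is W ⇒ L
n=11: can move to 9, which is L ⇒ W
n=12: can move to 10, which is L ⇒ W
n=13: can move to 9, which is L ⇒ W
n=14: can move to 10, which is L ⇒ W
n=15: can move to 9, which is L ⇒ W
n=16: can move to 10, which is L ⇒ W
n=17: can move to 10, which is L ⇒ W
From 17, the L positions reachable in one move are: 10.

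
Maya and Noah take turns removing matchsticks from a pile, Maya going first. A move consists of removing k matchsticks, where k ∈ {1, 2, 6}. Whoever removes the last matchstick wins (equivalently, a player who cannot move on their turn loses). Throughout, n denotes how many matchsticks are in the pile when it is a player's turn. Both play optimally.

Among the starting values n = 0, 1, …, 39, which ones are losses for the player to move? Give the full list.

0, 3, 7, 10, 14, 17, 21, 24, 28, 31, 35, 38

Positions with no move are L. A position that does have a move is losing for the player to move precisely when every available move leads to a winning position for the opponent. Fill in the labels:
n=0: no move → L
n=1: W (go to 0, an L position)
n=2: W (go to 0, an L position)
n=3: L (options 2(W), 1(W) are all W)
n=4: W (go to 3, an L position)
n=5: W (go to 3, an L position)
n=6: W (go to 0, an L position)
n=7: L (options 6(W), 5(W), 1(W) are all W)
n=8: W (go to 7, an L position)
n=9: W (go to 7, an L position)
n=10: L (options 9(W), 8(W), 4(W) are all W)
n=11: W (go to 10, an L position)
n=12: W (go to 10, an L position)
n=13: W (go to 7, an L position)
n=14: L (options 13(W), 12(W), 8(W) are all W)
n=15: W (go to 14, an L position)
n=16: W (go to 14, an L position)
n=17: L (options 16(W), 15(W), 11(W) are all W)
n=18: W (go to 17, an L position)
n=19: W (go to 17, an L position)
n=20: W (go to 14, an L position)
n=21: L (options 20(W), 19(W), 15(W) are all W)
n=22: W (go to 21, an L position)
n=23: W (go to 21, an L position)
n=24: L (options 23(W), 22(W), 18(W) are all W)
n=25: W (go to 24, an L position)
n=26: W (go to 24, an L position)
n=27: W (go to 21, an L position)
n=28: L (options 27(W), 26(W), 22(W) are all W)
n=29: W (go to 28, an L position)
n=30: W (go to 28, an L position)
n=31: L (options 30(W), 29(W), 25(W) are all W)
n=32: W (go to 31, an L position)
n=33: W (go to 31, an L position)
n=34: W (go to 28, an L position)
n=35: L (options 34(W), 33(W), 29(W) are all W)
n=36: W (go to 35, an L position)
n=37: W (go to 35, an L position)
n=38: L (options 37(W), 36(W), 32(W) are all W)
n=39: W (go to 38, an L position)
The losing starting values of n are exactly the entries labelled L in this table (12 of them).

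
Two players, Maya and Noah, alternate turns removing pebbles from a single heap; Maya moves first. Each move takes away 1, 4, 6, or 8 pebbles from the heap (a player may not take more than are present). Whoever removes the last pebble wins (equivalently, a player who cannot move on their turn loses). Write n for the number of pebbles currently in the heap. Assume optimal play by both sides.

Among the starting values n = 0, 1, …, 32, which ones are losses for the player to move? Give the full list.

0, 2, 5, 7, 12, 14, 17, 19, 24, 26, 29, 31

Use the standard recursion: the mover loses at a terminal position; elsewhere, the mover wins exactly when some move hands the opponent an L position.
n=0: no move → L
n=1: W (go to 0, an L position)
n=2: L (sole option 1(W) is W)
n=3: W (go to 2, an L position)
n=4: W (go to 0, an L position)
n=5: L (options 4(W), 1(W) are all W)
n=6: W (go to 5, an L position)
n=7: L (options 6(W), 3(W), 1(W) are all W)
n=8: W (go to 7, an L position)
n=9: W (go to 5, an L position)
n=10: W (go to 2, an L position)
n=11: W (go to 7, an L position)
n=12: L (options 11(W), 8(W), 6(W), 4(W) are all W)
n=13: W (go to 12, an L position)
n=14: L (options 13(W), 10(W), 8(W), 6(W) are all W)
n=15: W (go to 14, an L position)
n=16: W (go to 12, an L position)
n=17: L (options 16(W), 13(W), 11(W), 9(W) are all W)
n=18: W (go to 17, an L position)
n=19: L (options 18(W), 15(W), 13(W), 11(W) are all W)
n=20: W (go to 19, an L position)
n=21: W (go to 17, an L position)
n=22: W (go to 14, an L position)
n=23: W (go to 19, an L position)
n=24: L (options 23(W), 20(W), 18(W), 16(W) are all W)
n=25: W (go to 24, an L position)
n=26: L (options 25(W), 22(W), 20(W), 18(W) are all W)
n=27: W (go to 26, an L position)
n=28: W (go to 24, an L position)
n=29: L (options 28(W), 25(W), 23(W), 21(W) are all W)
n=30: W (go to 29, an L position)
n=31: L (options 30(W), 27(W), 25(W), 23(W) are all W)
n=32: W (go to 31, an L position)
The losing starting values of n are exactly the entries labelled L in this table (12 of them).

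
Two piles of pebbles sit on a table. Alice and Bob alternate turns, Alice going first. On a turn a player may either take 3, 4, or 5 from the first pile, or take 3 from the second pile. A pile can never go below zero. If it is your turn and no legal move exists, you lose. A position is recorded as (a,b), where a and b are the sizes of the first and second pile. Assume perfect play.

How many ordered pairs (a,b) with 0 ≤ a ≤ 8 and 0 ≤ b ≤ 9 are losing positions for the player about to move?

36

Label each position W (a win for the player to move) or L (a loss). A position with no legal move is L; any other position is W exactly when some move reaches an L, and L when every move reaches a W.
Every move lowers a or b (never raises either), so fill the grid row by row in increasing a, and left to right within a row: each cell's successors are then already labelled.
      b=0  b=1  b=2  b=3  b=4  b=5  b=6  b=7  b=8  b=9
a=0:    L    L    L    W    W    W    L    L    L    W
a=1:    L    L    L    W    W    W    L    L    L    W
a=2:    L    L    L    W    W    W    L    L    L    W
a=3:    W    W    W    L    L    L    W    W    W    L
a=4:    W    W    W    L    L    L    W    W    W    L
a=5:    W    W    W    L    L    L    W    W    W    L
a=6:    W    W    W    W    W    W    W    W    W    W
a=7:    W    W    W    W    W    W    W    W    W    W
a=8:    L    L    L    W    W    W    L    L    L    W
Cells with no legal move (terminal, hence L): (0,0), (0,1), (0,2), (1,0), (1,1), (1,2), (2,0), (2,1), (2,2).
The remaining L cells, each justified by listing all of its moves:
(0,6): the only move is to (0,3)(W), a W ⇒ L
(0,7): the only move is to (0,4)(W), a W ⇒ L
(0,8): the only move is to (0,5)(W), a W ⇒ L
(1,6): the only move is to (1,3)(W), a W ⇒ L
(1,7): the only move is to (1,4)(W), a W ⇒ L
(1,8): the only move is to (1,5)(W), a W ⇒ L
(2,6): the only move is to (2,3)(W), a W ⇒ L
(2,7): the only move is to (2,4)(W), a W ⇒ L
(2,8): the only move is to (2,5)(W), a W ⇒ L
(3,3): moves to (0,3)(W), (3,0)(W); every one is W ⇒ L
(3,4): moves to (0,4)(W), (3,1)(W); every one is W ⇒ L
(3,5): moves to (0,5)(W), (3,2)(W); every one is W ⇒ L
(3,9): moves to (0,9)(W), (3,6)(W); every one is W ⇒ L
(4,3): moves to (1,3)(W), (0,3)(W), (4,0)(W); every one is W ⇒ L
(4,4): moves to (1,4)(W), (0,4)(W), (4,1)(W); every one is W ⇒ L
(4,5): moves to (1,5)(W), (0,5)(W), (4,2)(W); every one is W ⇒ L
(4,9): moves to (1,9)(W), (0,9)(W), (4,6)(W); every one is W ⇒ L
(5,3): moves to (2,3)(W), (1,3)(W), (0,3)(W), (5,0)(W); every one is W ⇒ L
(5,4): moves to (2,4)(W), (1,4)(W), (0,4)(W), (5,1)(W); every one is W ⇒ L
(5,5): moves to (2,5)(W), (1,5)(W), (0,5)(W), (5,2)(W); every one is W ⇒ L
(5,9): moves to (2,9)(W), (1,9)(W), (0,9)(W), (5,6)(W); every one is W ⇒ L
(8,0): moves to (5,0)(W), (4,0)(W), (3,0)(W); every one is W ⇒ L
(8,1): moves to (5,1)(W), (4,1)(W), (3,1)(W); every one is W ⇒ L
(8,2): moves to (5,2)(W), (4,2)(W), (3,2)(W); every one is W ⇒ L
(8,6): moves to (5,6)(W), (4,6)(W), (3,6)(W), (8,3)(W); every one is W ⇒ L
(8,7): moves to (5,7)(W), (4,7)(W), (3,7)(W), (8,4)(W); every one is W ⇒ L
(8,8): moves to (5,8)(W), (4,8)(W), (3,8)(W), (8,5)(W); every one is W ⇒ L
Every other cell has at least one move into one of the L cells above, so it is W.
L cells per row: a=0: 6, a=1: 6, a=2: 6, a=3: 4, a=4: 4, a=5: 4, a=6: 0, a=7: 0, a=8: 6; total 36.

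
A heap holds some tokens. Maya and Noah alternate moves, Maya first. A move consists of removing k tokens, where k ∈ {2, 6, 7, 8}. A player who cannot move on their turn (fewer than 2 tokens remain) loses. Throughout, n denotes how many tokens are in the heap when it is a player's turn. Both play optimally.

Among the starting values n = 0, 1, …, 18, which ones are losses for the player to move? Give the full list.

0, 1, 4, 5, 14, 15, 18

Compute win/loss labels from the base case upward. A position with no move is L. Any other position is W if it can reach an L in one move, else L.
n=0: no move → L
n=1: no move → L
n=2: can move to 0, which is L ⇒ W
n=3: can move to 1, which is L ⇒ W
n=4: the only move is to 2(W), a W ⇒ L
n=5: the only move is to 3(W), a W ⇒ L
n=6: can move to 4, which is L ⇒ W
n=7: can move to 5, which is L ⇒ W
n=8: can move to 1, which is L ⇒ W
n=9: can move to 1, which is L ⇒ W
n=10: can move to 4, which is L ⇒ W
n=11: can move to 5, which is L ⇒ W
n=12: can move to 5, which is L ⇒ W
n=13: can move to 5, which is L ⇒ W
n=14: moves to 12(W), 8(W), 7(W), 6(W); every one is W ⇒ L
n=15: moves to 13(W), 9(W), 8(W), 7(W); every one is W ⇒ L
n=16: can move to 14, which is L ⇒ W
n=17: can move to 15, which is L ⇒ W
n=18: moves to 16(W), 12(W), 11(W), 10(W); every one is W ⇒ L
The losing starting values of n are exactly the entries labelled L in this table (7 of them).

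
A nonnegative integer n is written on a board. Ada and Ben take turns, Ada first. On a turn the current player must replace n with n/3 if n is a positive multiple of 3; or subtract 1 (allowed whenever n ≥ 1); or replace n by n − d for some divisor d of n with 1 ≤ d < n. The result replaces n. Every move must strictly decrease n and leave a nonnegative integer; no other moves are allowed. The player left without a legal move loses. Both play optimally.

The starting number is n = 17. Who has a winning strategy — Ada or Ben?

Ada wins.

Build the W/L table. Terminal = L. A non-terminal position is W if it has a move to some L; otherwise it is L.
n=0: no move → L
n=1: →0(L), so W
n=2: →1(W) only, which is W, so L
n=3: →2(L), so W
n=4: →2(L), so W
n=5: →4(W) only, which is W, so L
n=6: →2(L), so W
n=7: →6(W) only, which is W, so L
n=8: →7(L), so W
n=9: →3(W), 6(W), 8(W) — all W, so L
n=10: →5(L), so W
n=11: →10(W) only, which is W, so L
n=12: →9(L), so W
n=13: →12(W) only, which is W, so L
n=14: →7(L), so W
n=15: →5(L), so W
n=16: →8(W), 12(W), 14(W), 15(W) — all W, so L
n=17: →16(L), so W
The starting position 17 is W: Ada should move to 16, handing over an L position.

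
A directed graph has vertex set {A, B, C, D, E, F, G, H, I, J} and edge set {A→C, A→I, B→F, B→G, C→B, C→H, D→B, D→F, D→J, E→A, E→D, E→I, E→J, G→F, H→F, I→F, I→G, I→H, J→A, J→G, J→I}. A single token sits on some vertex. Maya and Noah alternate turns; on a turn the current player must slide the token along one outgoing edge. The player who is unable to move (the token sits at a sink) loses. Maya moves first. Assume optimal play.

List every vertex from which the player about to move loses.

Work bottom-up. With no move the player to move loses. Otherwise the position is W if at least one move leads to an L position for the opponent, and L if every move leads to a W.
Every edge goes from a vertex to one that appears earlier in the order F, G, H, I, B, C, A, J, D, E, so processing vertices in that order labels each vertex after all of its successors.
F: no outgoing edge → L
G: W (go to F, an L position)
H: W (go to F, an L position)
I: W (go to F, an L position)
B: W (go to F, an L position)
C: L (options B(W), H(W) are all W)
A: W (go to C, an L position)
J: L (options A(W), I(W), G(W) are all W)
D: W (go to J, an L position)
E: W (go to J, an L position)
Reading off the rows marked L gives the requested list; there are 3 such vertices.

C, F, J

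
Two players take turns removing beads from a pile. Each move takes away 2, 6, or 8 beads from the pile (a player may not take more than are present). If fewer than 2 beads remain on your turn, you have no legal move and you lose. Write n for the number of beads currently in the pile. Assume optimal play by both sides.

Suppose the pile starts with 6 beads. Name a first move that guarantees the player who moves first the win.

Remove 2, leaving 4.

Compute win/loss labels from the base case upward. A position with no move is L. Any other position is W if it can reach an L in one move, else L.
n=0: no move → L
n=1: no move → L
n=2: W (go to 0, an L position)
n=3: W (go to 1, an L position)
n=4: L (sole option 2(W) is W)
n=5: L (sole option 3(W) is W)
n=6: W (go to 4, an L position)
From 6, the L positions reachable in one move are: 4, 0. Any move reaching one of these is winning.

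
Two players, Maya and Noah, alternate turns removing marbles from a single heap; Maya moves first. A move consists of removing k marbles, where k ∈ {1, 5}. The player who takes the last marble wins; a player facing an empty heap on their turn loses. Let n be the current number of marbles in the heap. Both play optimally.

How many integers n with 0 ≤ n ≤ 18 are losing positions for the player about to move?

Classify positions by backward induction: terminal positions (no move available) are L. From any other position, the mover wins iff some move reaches an L.
n=0: no move → L
n=1: →0(L), so W
n=2: →1(W) only, which is W, so L
n=3: →2(L), so W
n=4: →3(W) only, which is W, so L
n=5: →4(L), so W
n=6: →5(W), 1(W) — all W, so L
n=7: →6(L), so W
n=8: →7(W), 3(W) — all W, so L
n=9: →8(L), so W
n=10: →9(W), 5(W) — all W, so L
n=11: →10(L), so W
n=12: →11(W), 7(W) — all W, so L
n=13: →12(L), so W
n=14: →13(W), 9(W) — all W, so L
n=15: →14(L), so W
n=16: →15(W), 11(W) — all W, so L
n=17: →16(L), so W
n=18: →17(W), 13(W) — all W, so L
L entries with 0 ≤ n ≤ 18: n = 0, 2, 4, 6, 8, 10, 12, 14, 16, 18; that makes 10.

10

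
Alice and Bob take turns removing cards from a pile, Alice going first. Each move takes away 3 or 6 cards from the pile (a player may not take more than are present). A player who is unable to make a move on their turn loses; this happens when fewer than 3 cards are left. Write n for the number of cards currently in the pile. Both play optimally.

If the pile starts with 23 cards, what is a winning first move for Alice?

Use the standard recursion: the mover loses at a terminal position; elsewhere, the mover wins exactly when some move hands the opponent an L position.
n=0: no move → L
n=1: no move → L
n=2: no move → L
n=3: →0(L), so W
n=4: →1(L), so W
n=5: →2(L), so W
n=6: →0(L), so W
n=7: →1(L), so W
n=8: →2(L), so W
n=9: →6(W), 3(W) — all W, so L
n=10: →7(W), 4(W) — all W, so L
n=11: →8(W), 5(W) — all W, so L
n=12: →9(L), so W
n=13: →10(L), so W
n=14: →11(L), so W
n=15: →9(L), so W
n=16: →10(L), so W
n=17: →11(L), so W
n=18: →15(W), 12(W) — all W, so L
n=19: →16(W), 13(W) — all W, so L
n=20: →17(W), 14(W) — all W, so L
n=21: →18(L), so W
n=22: →19(L), so W
n=23: →20(L), so W
From 23, the L positions reachable in one move are: 20.

Remove 3, leaving 20.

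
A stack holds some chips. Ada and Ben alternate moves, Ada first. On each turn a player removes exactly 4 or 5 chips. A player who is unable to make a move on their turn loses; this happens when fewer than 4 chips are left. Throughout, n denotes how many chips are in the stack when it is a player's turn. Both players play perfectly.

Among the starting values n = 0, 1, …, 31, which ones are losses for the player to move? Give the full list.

Classify positions by backward induction: terminal positions (no move available) are L. From any other position, the mover wins iff some move reaches an L.
n=0: no move → L
n=1: no move → L
n=2: no move → L
n=3: no move → L
n=4: can move to 0, which is L ⇒ W
n=5: can move to 1, which is L ⇒ W
n=6: can move to 2, which is L ⇒ W
n=7: can move to 3, which is L ⇒ W
n=8: can move to 3, which is L ⇒ W
n=9: moves to 5(W), 4(W); every one is W ⇒ L
n=10: moves to 6(W), 5(W); every one is W ⇒ L
n=11: moves to 7(W), 6(W); every one is W ⇒ L
n=12: moves to 8(W), 7(W); every one is W ⇒ L
n=13: can move to 9, which is L ⇒ W
n=14: can move to 10, which is L ⇒ W
n=15: can move to 11, which is L ⇒ W
n=16: can move to 12, which is L ⇒ W
n=17: can move to 12, which is L ⇒ W
n=18: moves to 14(W), 13(W); every one is W ⇒ L
n=19: moves to 15(W), 14(W); every one is W ⇒ L
n=20: moves to 16(W), 15(W); every one is W ⇒ L
n=21: moves to 17(W), 16(W); every one is W ⇒ L
n=22: can move to 18, which is L ⇒ W
n=23: can move to 19, which is L ⇒ W
n=24: can move to 20, which is L ⇒ W
n=25: can move to 21, which is L ⇒ W
n=26: can move to 21, which is L ⇒ W
n=27: moves to 23(W), 22(W); every one is W ⇒ L
n=28: moves to 24(W), 23(W); every one is W ⇒ L
n=29: moves to 25(W), 24(W); every one is W ⇒ L
n=30: moves to 26(W), 25(W); every one is W ⇒ L
n=31: can move to 27, which is L ⇒ W
Reading off the rows marked L gives the requested list; there are 16 such values of n.

0, 1, 2, 3, 9, 10, 11, 12, 18, 19, 20, 21, 27, 28, 29, 30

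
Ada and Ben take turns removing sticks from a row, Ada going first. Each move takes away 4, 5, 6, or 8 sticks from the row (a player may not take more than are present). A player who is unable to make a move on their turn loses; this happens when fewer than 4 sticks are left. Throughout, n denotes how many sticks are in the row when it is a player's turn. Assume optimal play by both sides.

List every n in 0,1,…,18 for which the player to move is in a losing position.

Build the W/L table. Terminal = L. A non-terminal position is W if it has a move to some L; otherwise it is L.
n=0: no move → L
n=1: no move → L
n=2: no move → L
n=3: no move → L
n=4: reaches L-position 0 → W
n=5: reaches L-position 1 → W
n=6: reaches L-position 2 → W
n=7: reaches L-position 3 → W
n=8: reaches L-position 3 → W
n=9: reaches L-position 3 → W
n=10: reaches L-position 2 → W
n=11: reaches L-position 3 → W
n=12: only reaches 8(W), 7(W), 6(W), 4(W), all W → L
n=13: only reaches 9(W), 8(W), 7(W), 5(W), all W → L
n=14: only reaches 10(W), 9(W), 8(W), 6(W), all W → L
n=15: only reaches 11(W), 10(W), 9(W), 7(W), all W → L
n=16: reaches L-position 12 → W
n=17: reaches L-position 13 → W
n=18: reaches L-position 14 → W
The losing starting values of n are exactly the entries labelled L in this table (8 of them).

0, 1, 2, 3, 12, 13, 14, 15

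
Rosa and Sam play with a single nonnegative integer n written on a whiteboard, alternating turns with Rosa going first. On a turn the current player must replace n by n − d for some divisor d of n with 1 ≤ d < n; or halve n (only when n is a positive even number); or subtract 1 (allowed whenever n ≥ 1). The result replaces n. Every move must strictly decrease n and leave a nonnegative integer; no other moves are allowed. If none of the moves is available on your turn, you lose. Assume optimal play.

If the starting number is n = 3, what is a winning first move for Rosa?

Move to 2.

Compute win/loss labels from the base case upward. A position with no move is L. Any other position is W if it can reach an L in one move, else L.
n=0: no move → L
n=1: →0(L), so W
n=2: →1(W) only, which is W, so L
n=3: →2(L), so W
From 3, the L positions reachable in one move are: 2.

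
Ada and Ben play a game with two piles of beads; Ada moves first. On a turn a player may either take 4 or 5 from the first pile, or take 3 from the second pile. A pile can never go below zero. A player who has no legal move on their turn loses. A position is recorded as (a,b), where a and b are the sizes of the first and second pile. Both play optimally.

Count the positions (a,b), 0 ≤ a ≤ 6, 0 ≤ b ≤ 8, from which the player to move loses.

33

Use the standard recursion: the mover loses at a terminal position; elsewhere, the mover wins exactly when some move hands the opponent an L position.
Every move lowers a or b (never raises either), so fill the grid row by row in increasing a, and left to right within a row: each cell's successors are then already labelled.
      b=0  b=1  b=2  b=3  b=4  b=5  b=6  b=7  b=8
a=0:    L    L    L    W    W    W    L    L    L
a=1:    L    L    L    W    W    W    L    L    L
a=2:    L    L    L    W    W    W    L    L    L
a=3:    L    L    L    W    W    W    L    L    L
a=4:    W    W    W    L    L    L    W    W    W
a=5:    W    W    W    L    L    L    W    W    W
a=6:    W    W    W    L    L    L    W    W    W
Cells with no legal move (terminal, hence L): (0,0), (0,1), (0,2), (1,0), (1,1), (1,2), (2,0), (2,1), (2,2), (3,0), (3,1), (3,2).
The remaining L cells, each justified by listing all of its moves:
(0,6): L (sole option (0,3)(W) is W)
(0,7): L (sole option (0,4)(W) is W)
(0,8): L (sole option (0,5)(W) is W)
(1,6): L (sole option (1,3)(W) is W)
(1,7): L (sole option (1,4)(W) is W)
(1,8): L (sole option (1,5)(W) is W)
(2,6): L (sole option (2,3)(W) is W)
(2,7): L (sole option (2,4)(W) is W)
(2,8): L (sole option (2,5)(W) is W)
(3,6): L (sole option (3,3)(W) is W)
(3,7): L (sole option (3,4)(W) is W)
(3,8): L (sole option (3,5)(W) is W)
(4,3): L (options (0,3)(W), (4,0)(W) are all W)
(4,4): L (options (0,4)(W), (4,1)(W) are all W)
(4,5): L (options (0,5)(W), (4,2)(W) are all W)
(5,3): L (options (1,3)(W), (0,3)(W), (5,0)(W) are all W)
(5,4): L (options (1,4)(W), (0,4)(W), (5,1)(W) are all W)
(5,5): L (options (1,5)(W), (0,5)(W), (5,2)(W) are all W)
(6,3): L (options (2,3)(W), (1,3)(W), (6,0)(W) are all W)
(6,4): L (options (2,4)(W), (1,4)(W), (6,1)(W) are all W)
(6,5): L (options (2,5)(W), (1,5)(W), (6,2)(W) are all W)
Every other cell has at least one move into one of the L cells above, so it is W.
L cells per row: a=0: 6, a=1: 6, a=2: 6, a=3: 6, a=4: 3, a=5: 3, a=6: 3; total 33.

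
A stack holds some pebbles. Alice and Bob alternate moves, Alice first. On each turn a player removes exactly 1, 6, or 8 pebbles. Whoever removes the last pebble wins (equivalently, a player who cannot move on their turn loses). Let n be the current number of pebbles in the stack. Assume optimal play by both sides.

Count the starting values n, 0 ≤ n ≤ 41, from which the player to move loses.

18

Build the W/L table. Terminal = L. A non-terminal position is W if it has a move to some L; otherwise it is L.
n=0: no move → L
n=1: →0(L), so W
n=2: →1(W) only, which is W, so L
n=3: →2(L), so W
n=4: →3(W) only, which is W, so L
n=5: →4(L), so W
n=6: →0(L), so W
n=7: →6(W), 1(W) — all W, so L
n=8: →7(L), so W
n=9: →8(W), 3(W), 1(W) — all W, so L
n=10: →9(L), so W
n=11: →10(W), 5(W), 3(W) — all W, so L
n=12: →11(L), so W
n=13: →7(L), so W
n=14: →13(W), 8(W), 6(W) — all W, so L
n=15: →14(L), so W
n=16: →15(W), 10(W), 8(W) — all W, so L
n=17: →16(L), so W
n=18: →17(W), 12(W), 10(W) — all W, so L
n=19: →18(L), so W
n=20: →14(L), so W
n=21: →20(W), 15(W), 13(W) — all W, so L
n=22: →21(L), so W
n=23: →22(W), 17(W), 15(W) — all W, so L
n=24: →23(L), so W
n=25: →24(W), 19(W), 17(W) — all W, so L
n=26: →25(L), so W
n=27: →21(L), so W
n=28: →27(W), 22(W), 20(W) — all W, so L
n=29: →28(L), so W
n=30: →29(W), 24(W), 22(W) — all W, so L
n=31: →30(L), so W
n=32: →31(W), 26(W), 24(W) — all W, so L
n=33: →32(L), so W
n=34: →28(L), so W
n=35: →34(W), 29(W), 27(W) — all W, so L
n=36: →35(L), so W
n=37: →36(W), 31(W), 29(W) — all W, so L
n=38: →37(L), so W
n=39: →38(W), 33(W), 31(W) — all W, so L
n=40: →39(L), so W
n=41: →35(L), so W
L entries with 0 ≤ n ≤ 41: n = 0, 2, 4, 7, 9, 11, 14, 16, 18, 21, 23, 25, 28, 30, 32, 35, 37, 39; that makes 18.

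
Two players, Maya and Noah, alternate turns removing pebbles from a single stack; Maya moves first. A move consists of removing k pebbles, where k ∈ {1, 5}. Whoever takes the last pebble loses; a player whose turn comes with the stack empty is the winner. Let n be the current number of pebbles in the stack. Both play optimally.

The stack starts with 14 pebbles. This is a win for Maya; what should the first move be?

Use the standard recursion: the mover wins at a terminal position; elsewhere, the mover wins exactly when some move hands the opponent an L position.
n=0: no move; the opponent has just taken the last pebble and therefore loses → W
n=1: only reaches 0(W), which is W → L
n=2: reaches L-position 1 → W
n=3: only reaches 2(W), which is W → L
n=4: reaches L-position 3 → W
n=5: only reaches 4(W), 0(W), all W → L
n=6: reaches L-position 5 → W
n=7: only reaches 6(W), 2(W), all W → L
n=8: reaches L-position 7 → W
n=9: only reaches 8(W), 4(W), all W → L
n=10: reaches L-position 9 → W
n=11: only reaches 10(W), 6(W), all W → L
n=12: reaches L-position 11 → W
n=13: only reaches 12(W), 8(W), all W → L
n=14: reaches L-position 13 → W
From 14, the L positions reachable in one move are: 13, 9. Any move reaching one of these is winning.

Remove 1, leaving 13.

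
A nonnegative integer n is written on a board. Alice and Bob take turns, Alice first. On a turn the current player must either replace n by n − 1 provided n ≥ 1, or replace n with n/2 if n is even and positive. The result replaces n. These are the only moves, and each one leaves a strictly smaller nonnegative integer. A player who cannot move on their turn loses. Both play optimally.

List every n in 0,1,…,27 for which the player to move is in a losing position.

Build the W/L table. Terminal = L. A non-terminal position is W if it has a move to some L; otherwise it is L.
n=0: no move → L
n=1: W (go to 0, an L position)
n=2: L (sole option 1(W) is W)
n=3: W (go to 2, an L position)
n=4: W (go to 2, an L position)
n=5: L (sole option 4(W) is W)
n=6: W (go to 5, an L position)
n=7: L (sole option 6(W) is W)
n=8: W (go to 7, an L position)
n=9: L (sole option 8(W) is W)
n=10: W (go to 5, an L position)
n=11: L (sole option 10(W) is W)
n=12: W (go to 11, an L position)
n=13: L (sole option 12(W) is W)
n=14: W (go to 7, an L position)
n=15: L (sole option 14(W) is W)
n=16: W (go to 15, an L position)
n=17: L (sole option 16(W) is W)
n=18: W (go to 9, an L position)
n=19: L (sole option 18(W) is W)
n=20: W (go to 19, an L position)
n=21: L (sole option 20(W) is W)
n=22: W (go to 11, an L position)
n=23: L (sole option 22(W) is W)
n=24: W (go to 23, an L position)
n=25: L (sole option 24(W) is W)
n=26: W (go to 13, an L position)
n=27: L (sole option 26(W) is W)
The losing starting values of n are exactly the entries labelled L in this table (14 of them).

0, 2, 5, 7, 9, 11, 13, 15, 17, 19, 21, 23, 25, 27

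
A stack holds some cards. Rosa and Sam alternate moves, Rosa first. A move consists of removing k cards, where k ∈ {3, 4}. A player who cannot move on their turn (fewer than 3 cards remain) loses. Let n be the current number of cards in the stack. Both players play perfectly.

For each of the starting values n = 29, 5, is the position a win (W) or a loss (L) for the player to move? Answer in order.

29: L, 5: W

Work bottom-up. With no move the player to move loses. Otherwise the position is W if at least one move leads to an L position for the opponent, and L if every move leads to a W.
n=0: no move → L
n=1: no move → L
n=2: no move → L
n=3: W (go to 0, an L position)
n=4: W (go to 1, an L position)
n=5: W (go to 2, an L position)
n=6: W (go to 2, an L position)
n=7: L (options 4(W), 3(W) are all W)
n=8: L (options 5(W), 4(W) are all W)
n=9: L (options 6(W), 5(W) are all W)
n=10: W (go to 7, an L position)
n=11: W (go to 8, an L position)
n=12: W (go to 9, an L position)
n=13: W (go to 9, an L position)
n=14: L (options 11(W), 10(W) are all W)
n=15: L (options 12(W), 11(W) are all W)
n=16: L (options 13(W), 12(W) are all W)
n=17: W (go to 14, an L position)
n=18: W (go to 15, an L position)
n=19: W (go to 16, an L position)
n=20: W (go to 16, an L position)
n=21: L (options 18(W), 17(W) are all W)
n=22: L (options 19(W), 18(W) are all W)
n=23: L (options 20(W), 19(W) are all W)
n=24: W (go to 21, an L position)
n=25: W (go to 22, an L position)
n=26: W (go to 23, an L position)
n=27: W (go to 23, an L position)
n=28: L (options 25(W), 24(W) are all W)
n=29: L (options 26(W), 25(W) are all W)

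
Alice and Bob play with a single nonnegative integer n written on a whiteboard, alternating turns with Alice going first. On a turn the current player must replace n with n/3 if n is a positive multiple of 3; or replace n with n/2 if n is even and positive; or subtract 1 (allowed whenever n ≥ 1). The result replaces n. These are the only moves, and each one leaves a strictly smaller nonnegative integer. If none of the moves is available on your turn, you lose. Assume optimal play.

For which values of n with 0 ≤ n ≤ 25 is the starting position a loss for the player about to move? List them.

Work bottom-up. With no move the player to move loses. Otherwise the position is W if at least one move leads to an L position for the opponent, and L if every move leads to a W.
n=0: no move → L
n=1: W (go to 0, an L position)
n=2: L (sole option 1(W) is W)
n=3: W (go to 2, an L position)
n=4: W (go to 2, an L position)
n=5: L (sole option 4(W) is W)
n=6: W (go to 2, an L position)
n=7: L (sole option 6(W) is W)
n=8: W (go to 7, an L position)
n=9: L (options 3(W), 8(W) are all W)
n=10: W (go to 5, an L position)
n=11: L (sole option 10(W) is W)
n=12: W (go to 11, an L position)
n=13: L (sole option 12(W) is W)
n=14: W (go to 7, an L position)
n=15: W (go to 5, an L position)
n=16: L (options 8(W), 15(W) are all W)
n=17: W (go to 16, an L position)
n=18: W (go to 9, an L position)
n=19: L (sole option 18(W) is W)
n=20: W (go to 19, an L position)
n=21: W (go to 7, an L position)
n=22: W (go to 11, an L position)
n=23: L (sole option 22(W) is W)
n=24: W (go to 23, an L position)
n=25: L (sole option 24(W) is W)
Reading off the rows marked L gives the requested list; there are 11 such values of n.

0, 2, 5, 7, 9, 11, 13, 16, 19, 23, 25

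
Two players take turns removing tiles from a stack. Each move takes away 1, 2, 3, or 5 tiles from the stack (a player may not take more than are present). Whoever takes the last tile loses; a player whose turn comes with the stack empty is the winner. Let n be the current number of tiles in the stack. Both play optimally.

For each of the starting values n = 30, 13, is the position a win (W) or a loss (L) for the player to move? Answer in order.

30: W, 13: L

Classify positions by backward induction: terminal positions (no move available) are W. From any other position, the mover wins iff some move reaches an L.
n=0: no move; the opponent has just taken the last tile and therefore loses → W
n=1: the only move is to 0(W), a W ⇒ L
n=2: can move to 1, which is L ⇒ W
n=3: can move to 1, which is L ⇒ W
n=4: can move to 1, which is L ⇒ W
n=5: moves to 4(W), 3(W), 2(W), 0(W); every one is W ⇒ L
n=6: can move to 5, which is L ⇒ W
n=7: can move to 5, which is L ⇒ W
n=8: can move to 5, which is L ⇒ W
n=9: moves to 8(W), 7(W), 6(W), 4(W); every one is W ⇒ L
n=10: can move to 9, which is L ⇒ W
n=11: can move to 9, which is L ⇒ W
n=12: can move to 9, which is L ⇒ W
n=13: moves to 12(W), 11(W), 10(W), 8(W); every one is W ⇒ L
n=14: can move to 13, which is L ⇒ W
n=15: can move to 13, which is L ⇒ W
n=16: can move to 13, which is L ⇒ W
n=17: moves to 16(W), 15(W), 14(W), 12(W); every one is W ⇒ L
n=18: can move to 17, which is L ⇒ W
n=19: can move to 17, which is L ⇒ W
n=20: can move to 17, which is L ⇒ W
n=21: moves to 20(W), 19(W), 18(W), 16(W); every one is W ⇒ L
n=22: can move to 21, which is L ⇒ W
n=23: can move to 21, which is L ⇒ W
n=24: can move to 21, which is L ⇒ W
n=25: moves to 24(W), 23(W), 22(W), 20(W); every one is W ⇒ L
n=26: can move to 25, which is L ⇒ W
n=27: can move to 25, which is L ⇒ W
n=28: can move to 25, which is L ⇒ W
n=29: moves to 28(W), 27(W), 26(W), 24(W); every one is W ⇒ L
n=30: can move to 29, which is L ⇒ W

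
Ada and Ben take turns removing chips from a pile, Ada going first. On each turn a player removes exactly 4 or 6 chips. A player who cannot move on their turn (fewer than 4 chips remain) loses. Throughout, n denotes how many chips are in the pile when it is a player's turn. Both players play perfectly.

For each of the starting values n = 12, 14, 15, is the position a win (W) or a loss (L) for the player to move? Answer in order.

12: L, 14: W, 15: W

Build the W/L table. Terminal = L. A non-terminal position is W if it has a move to some L; otherwise it is L.
n=0: no move → L
n=1: no move → L
n=2: no move → L
n=3: no move → L
n=4: W (go to 0, an L position)
n=5: W (go to 1, an L position)
n=6: W (go to 2, an L position)
n=7: W (go to 3, an L position)
n=8: W (go to 2, an L position)
n=9: W (go to 3, an L position)
n=10: L (options 6(W), 4(W) are all W)
n=11: L (options 7(W), 5(W) are all W)
n=12: L (options 8(W), 6(W) are all W)
n=13: L (options 9(W), 7(W) are all W)
n=14: W (go to 10, an L position)
n=15: W (go to 11, an L position)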